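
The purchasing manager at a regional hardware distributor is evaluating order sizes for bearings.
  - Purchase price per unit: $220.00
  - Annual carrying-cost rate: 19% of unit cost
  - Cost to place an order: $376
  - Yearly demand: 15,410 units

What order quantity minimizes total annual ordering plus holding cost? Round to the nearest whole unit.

527 units

H = i·C = 0.19 × $220 = $41.8000 per unit-year
EOQ = √(2DS/H) = √(2 × 15,410 × 376 / 41.8)
    = √(277,232.54) ≈ 526.53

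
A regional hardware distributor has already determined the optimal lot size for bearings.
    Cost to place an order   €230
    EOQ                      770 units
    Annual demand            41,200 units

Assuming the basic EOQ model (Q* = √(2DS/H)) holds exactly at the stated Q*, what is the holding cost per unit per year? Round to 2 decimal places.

€31.96

Since Q* = (2DS/H)^½, squaring gives Q*²·H = 2DS.
H = 2DS / Q² = 2 × 41,200 × 230 / 770² = 31.9649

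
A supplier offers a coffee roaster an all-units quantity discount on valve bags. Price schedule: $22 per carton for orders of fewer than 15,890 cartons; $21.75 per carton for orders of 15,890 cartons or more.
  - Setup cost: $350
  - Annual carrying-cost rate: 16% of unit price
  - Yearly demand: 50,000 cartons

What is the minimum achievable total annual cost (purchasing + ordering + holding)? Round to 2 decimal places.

$1,111,099.55

H₁ = 16%×$22 = $3.5200;  H₂ = 16%×$21.75 = $3.4800
EOQ₁ = √(2×50,000×350/3.5200) = 3,153.28  (< 15,890, feasible at tier 1)
EOQ₂ = √(2×50,000×350/3.4800) = 3,171.35  (< 15,890 → use Q = 15,890 at tier-2 price)
TC(tier 1 (EOQ₁), Q≈3,153.3) = $1,111,099.55
TC(tier 2, Q≈15,890.0) = $1,116,249.92
Minimum at tier 1 (EOQ₁): $1,111,099.55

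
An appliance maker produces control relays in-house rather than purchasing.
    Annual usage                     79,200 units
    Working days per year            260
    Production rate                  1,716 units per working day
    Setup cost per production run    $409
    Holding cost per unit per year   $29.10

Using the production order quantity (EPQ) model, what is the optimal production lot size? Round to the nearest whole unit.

1,645 units

Daily demand d = 79,200/260 = 304.615; p = 1716; 1 − d/p = 0.82249
EPQ = √(2DS / (H(1 − d/p)))
    = √(2 × 79,200 × 409 / (29.1 × 0.82249)) ≈ 1,645.24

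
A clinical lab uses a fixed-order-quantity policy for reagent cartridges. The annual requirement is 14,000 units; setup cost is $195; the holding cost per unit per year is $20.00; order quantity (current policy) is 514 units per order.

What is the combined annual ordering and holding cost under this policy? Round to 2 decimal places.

$10,451.28

Orders/yr = 14,000/514 = 27.237; ordering cost = 27.237 × $195 = $5,311.28
Average inventory = 514/2 = 257; holding cost = 257 × $20 = $5,140.00
Total = $5,311.28 + $5,140.00 = $10,451.28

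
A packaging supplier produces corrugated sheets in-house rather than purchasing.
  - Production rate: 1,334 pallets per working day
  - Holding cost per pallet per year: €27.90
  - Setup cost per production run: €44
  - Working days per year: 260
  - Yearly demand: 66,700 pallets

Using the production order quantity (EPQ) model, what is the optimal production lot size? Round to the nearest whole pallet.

Daily demand d = 66,700/260 = 256.538; p = 1334; 1 − d/p = 0.80769
EPQ = √(2DS / (H(1 − d/p)))
    = √(2 × 66,700 × 44 / (27.9 × 0.80769)) ≈ 510.36

510 pallets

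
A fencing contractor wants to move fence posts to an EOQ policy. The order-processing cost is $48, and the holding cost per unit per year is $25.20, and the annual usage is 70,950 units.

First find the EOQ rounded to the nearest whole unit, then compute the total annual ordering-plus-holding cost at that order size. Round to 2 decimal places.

Q* = √(2·D·S / H) = √(2·70,950·48 / 25.2) = √270,285.7 ≈ 519.89 → Q = 520 units
Ordering: D/Q × S = 70,950/520 × $48 = $6,549.23
Holding:  Q/2 × H = 520/2 × $25.2 = $6,552.00
Total = $6,549.23 + $6,552.00 = $13,101.23

$13,101.23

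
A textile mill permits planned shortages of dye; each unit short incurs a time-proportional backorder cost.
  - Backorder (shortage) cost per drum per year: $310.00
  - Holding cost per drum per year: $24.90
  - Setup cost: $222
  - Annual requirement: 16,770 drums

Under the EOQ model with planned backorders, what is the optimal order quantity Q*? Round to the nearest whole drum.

568 drums

Basic EOQ = √(2·16,770·222/24.9) = 546.838
Backorder adjustment √((H+b)/b) = √((24.9+310)/310) = 1.0394
Q* = 546.838 × 1.0394 ≈ 568.38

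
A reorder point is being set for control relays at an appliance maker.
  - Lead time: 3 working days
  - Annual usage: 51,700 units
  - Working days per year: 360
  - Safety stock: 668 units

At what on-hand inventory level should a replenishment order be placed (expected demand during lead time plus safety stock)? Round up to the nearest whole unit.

1,099 units

Daily demand d = 51,700 / 360 = 143.611 units/day
Demand during lead time = 143.611 × 3 = 430.83
Reorder point = 430.83 + 668 = 1,098.83 → round up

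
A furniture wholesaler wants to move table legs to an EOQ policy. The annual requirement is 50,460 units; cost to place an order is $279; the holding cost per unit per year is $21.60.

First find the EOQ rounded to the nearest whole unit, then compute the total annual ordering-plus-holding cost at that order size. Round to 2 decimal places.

$24,661.39

EOQ = √(2DS/H) = √(2 × 50,460 × 279 / 21.6)
    = √(1,303,550.00) ≈ 1,141.73 → Q = 1,142 units
Annual ordering cost = (D/Q)·S = (50,460/1,142) × 279 = $12,327.79
Annual holding cost  = (Q/2)·H = (1,142/2) × 21.6 = $12,333.60
Total = $12,327.79 + $12,333.60 = $24,661.39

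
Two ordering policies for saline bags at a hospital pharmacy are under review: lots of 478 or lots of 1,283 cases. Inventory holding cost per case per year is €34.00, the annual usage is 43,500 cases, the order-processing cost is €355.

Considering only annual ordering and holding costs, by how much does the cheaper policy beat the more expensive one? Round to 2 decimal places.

€6,585.24

Annual cost at Q: ordering D·S/Q plus holding Q·H/2.
TC(478) = (43,500/478)×355 + (478/2)×34 = €40,432.49
TC(1,283) = (43,500/1,283)×355 + (1,283/2)×34 = €33,847.24
|ΔTC| = |€40,432.49 − €33,847.24| = €6,585.24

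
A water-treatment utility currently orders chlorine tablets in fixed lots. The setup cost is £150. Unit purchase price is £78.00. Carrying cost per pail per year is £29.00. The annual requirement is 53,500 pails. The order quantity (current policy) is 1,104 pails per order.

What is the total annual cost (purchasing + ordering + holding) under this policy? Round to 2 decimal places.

£4,196,277.02

Ordering: D/Q × S = 53,500/1,104 × £150 = £7,269.02
Holding:  Q/2 × H = 1,104/2 × £29 = £16,008.00
Purchase cost = D·C = 53,500 × 78 = £4,173,000.00
Total = £7,269.02 + £16,008.00 + £4,173,000.00 = £4,196,277.02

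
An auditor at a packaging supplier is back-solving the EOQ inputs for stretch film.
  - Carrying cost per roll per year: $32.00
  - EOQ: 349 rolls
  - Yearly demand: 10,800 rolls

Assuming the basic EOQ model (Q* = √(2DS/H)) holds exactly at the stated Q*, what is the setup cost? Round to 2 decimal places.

$180.45

Since Q* = (2DS/H)^½, squaring gives Q*²·H = 2DS.
S = Q²H / (2D) = 349² × 32 / (2 × 10,800) = 180.4459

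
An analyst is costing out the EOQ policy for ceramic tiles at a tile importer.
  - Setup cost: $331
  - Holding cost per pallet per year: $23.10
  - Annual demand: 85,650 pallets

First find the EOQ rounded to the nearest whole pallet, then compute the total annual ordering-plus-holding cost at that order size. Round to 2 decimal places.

$36,190.84

2DS/H = 2·85,650·331/23.1 = 2,454,558.44
EOQ = √2,454,558.44 ≈ 1,566.70 → Q = 1,567 pallets
Annual ordering cost = (D/Q)·S = (85,650/1,567) × 331 = $18,091.99
Annual holding cost  = (Q/2)·H = (1,567/2) × 23.1 = $18,098.85
Total = $18,091.99 + $18,098.85 = $36,190.84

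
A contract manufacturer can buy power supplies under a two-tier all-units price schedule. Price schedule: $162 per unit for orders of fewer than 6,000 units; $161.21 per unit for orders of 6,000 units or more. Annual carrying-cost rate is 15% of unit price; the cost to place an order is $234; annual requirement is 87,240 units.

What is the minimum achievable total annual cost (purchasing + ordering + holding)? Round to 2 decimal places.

H₁ = 15%×$162 = $24.3000;  H₂ = 15%×$161.21 = $24.1815
EOQ₁ = √(2×87,240×234/24.3000) = 1,296.22  (< 6,000, feasible at tier 1)
EOQ₂ = √(2×87,240×234/24.1815) = 1,299.39  (< 6,000 → use Q = 6,000 at tier-2 price)
TC(tier 1 (EOQ₁), Q≈1,296.2) = $14,164,378.07
TC(tier 2, Q≈6,000.0) = $14,139,907.26
Minimum at tier 2: $14,139,907.26

$14,139,907.26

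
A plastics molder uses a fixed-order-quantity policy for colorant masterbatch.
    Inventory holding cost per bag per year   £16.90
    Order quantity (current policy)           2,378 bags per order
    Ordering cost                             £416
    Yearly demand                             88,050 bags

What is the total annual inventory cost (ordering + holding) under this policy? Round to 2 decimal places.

£35,497.30

Ordering: D/Q × S = 88,050/2,378 × £416 = £15,403.20
Holding:  Q/2 × H = 2,378/2 × £16.9 = £20,094.10
Total = £15,403.20 + £20,094.10 = £35,497.30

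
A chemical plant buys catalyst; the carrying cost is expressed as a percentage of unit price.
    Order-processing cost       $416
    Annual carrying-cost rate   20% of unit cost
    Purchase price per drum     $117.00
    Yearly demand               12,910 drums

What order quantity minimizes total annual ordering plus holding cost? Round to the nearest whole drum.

678 drums

Holding cost per drum per year: H = 20% × $117 = $23.4000
Q* = √(2·D·S / H) = √(2·12,910·416 / 23.4) = √459,022.2 ≈ 677.51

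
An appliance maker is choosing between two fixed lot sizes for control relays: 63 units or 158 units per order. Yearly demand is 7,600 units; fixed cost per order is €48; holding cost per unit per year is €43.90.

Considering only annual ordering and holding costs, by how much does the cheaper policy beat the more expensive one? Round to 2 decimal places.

TC(Q) = (D/Q)S + (Q/2)H
TC(63) = (7,600/63)×48 + (63/2)×43.9 = €7,173.33
TC(158) = (7,600/158)×48 + (158/2)×43.9 = €5,776.96
Lots of 158 are cheaper by €1,396.37.

€1,396.37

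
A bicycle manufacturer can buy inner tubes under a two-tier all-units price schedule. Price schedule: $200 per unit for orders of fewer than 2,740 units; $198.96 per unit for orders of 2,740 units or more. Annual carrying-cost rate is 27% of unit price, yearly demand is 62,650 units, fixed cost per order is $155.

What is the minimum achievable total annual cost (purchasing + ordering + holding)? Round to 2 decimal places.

H₁ = 27%×$200 = $54.0000;  H₂ = 27%×$198.96 = $53.7192
EOQ₁ = √(2×62,650×155/54.0000) = 599.71  (< 2,740, feasible at tier 1)
EOQ₂ = √(2×62,650×155/53.7192) = 601.28  (< 2,740 → use Q = 2,740 at tier-2 price)
TC(tier 1 (EOQ₁), Q≈599.7) = $12,562,384.58
TC(tier 2, Q≈2,740.0) = $12,541,983.37
Minimum at tier 2: $12,541,983.37

$12,541,983.37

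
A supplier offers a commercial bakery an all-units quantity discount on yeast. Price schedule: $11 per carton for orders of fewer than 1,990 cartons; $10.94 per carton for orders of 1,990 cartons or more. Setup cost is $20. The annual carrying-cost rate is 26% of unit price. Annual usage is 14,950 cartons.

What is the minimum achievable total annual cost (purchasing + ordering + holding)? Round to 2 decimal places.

$165,757.78

H₁ = 26%×$11 = $2.8600;  H₂ = 26%×$10.94 = $2.8444
EOQ₁ = √(2×14,950×20/2.8600) = 457.26  (< 1,990, feasible at tier 1)
EOQ₂ = √(2×14,950×20/2.8444) = 458.52  (< 1,990 → use Q = 1,990 at tier-2 price)
TC(tier 1 (EOQ₁), Q≈457.3) = $165,757.78
TC(tier 2, Q≈1,990.0) = $166,533.43
Minimum at tier 1 (EOQ₁): $165,757.78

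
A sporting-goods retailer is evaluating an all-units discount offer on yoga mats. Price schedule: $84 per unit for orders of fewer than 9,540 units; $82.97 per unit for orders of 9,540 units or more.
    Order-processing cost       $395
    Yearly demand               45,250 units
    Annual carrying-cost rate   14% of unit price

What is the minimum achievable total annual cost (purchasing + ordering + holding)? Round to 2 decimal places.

$3,811,673.42

H₁ = 14%×$84 = $11.7600;  H₂ = 14%×$82.97 = $11.6158
EOQ₁ = √(2×45,250×395/11.7600) = 1,743.49  (< 9,540, feasible at tier 1)
EOQ₂ = √(2×45,250×395/11.6158) = 1,754.28  (< 9,540 → use Q = 9,540 at tier-2 price)
TC(tier 1 (EOQ₁), Q≈1,743.5) = $3,821,503.43
TC(tier 2, Q≈9,540.0) = $3,811,673.42
Minimum at tier 2: $3,811,673.42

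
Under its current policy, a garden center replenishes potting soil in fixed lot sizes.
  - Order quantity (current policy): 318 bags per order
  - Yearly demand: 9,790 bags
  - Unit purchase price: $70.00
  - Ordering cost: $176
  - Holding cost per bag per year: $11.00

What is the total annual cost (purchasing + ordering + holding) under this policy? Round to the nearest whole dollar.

$692,467

Ordering: D/Q × S = 9,790/318 × $176 = $5,418.36
Holding:  Q/2 × H = 318/2 × $11 = $1,749.00
Purchase cost = D·C = 9,790 × 70 = $685,300.00
Total = $5,418.36 + $1,749.00 + $685,300.00 = $692,467.36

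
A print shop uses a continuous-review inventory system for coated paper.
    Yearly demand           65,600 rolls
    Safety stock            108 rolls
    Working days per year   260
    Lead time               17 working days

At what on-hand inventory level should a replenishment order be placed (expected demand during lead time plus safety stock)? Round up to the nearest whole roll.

Daily demand d = 65,600 / 260 = 252.308 rolls/day
Demand during lead time = 252.308 × 17 = 4,289.23
Reorder point = 4,289.23 + 108 = 4,397.23 → round up

4,398 rolls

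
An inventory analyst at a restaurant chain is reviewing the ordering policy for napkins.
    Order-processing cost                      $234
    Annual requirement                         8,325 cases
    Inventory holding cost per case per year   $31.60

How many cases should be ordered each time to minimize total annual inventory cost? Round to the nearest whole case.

351 cases

EOQ = √(2DS/H) = √(2 × 8,325 × 234 / 31.6)
    = √(123,294.30) ≈ 351.13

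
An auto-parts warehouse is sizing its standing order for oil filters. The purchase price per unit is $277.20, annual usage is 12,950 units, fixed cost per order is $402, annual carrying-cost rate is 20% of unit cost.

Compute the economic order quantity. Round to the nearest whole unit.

Holding cost per unit per year: H = 20% × $277.2 = $55.4400
2DS/H = 2·12,950·402/55.44 = 187,803.03
EOQ = √187,803.03 ≈ 433.36

433 units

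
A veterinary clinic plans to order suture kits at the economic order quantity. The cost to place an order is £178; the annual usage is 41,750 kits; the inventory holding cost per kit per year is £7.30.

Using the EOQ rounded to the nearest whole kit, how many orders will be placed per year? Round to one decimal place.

Optimal lot size Q* = (2 × 41,750 × £178 / £7.3)^½ ≈ 1,426.89 → Q = 1,427
Orders per year = D/Q = 41,750 / 1,427 = 29.257

29.3 orders per year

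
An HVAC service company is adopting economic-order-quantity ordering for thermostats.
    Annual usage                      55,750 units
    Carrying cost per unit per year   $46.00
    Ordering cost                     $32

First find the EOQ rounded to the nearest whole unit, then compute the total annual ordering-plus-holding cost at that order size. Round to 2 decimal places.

Q* = √(2·D·S / H) = √(2·55,750·32 / 46) = √77,565.2 ≈ 278.51 → Q = 279 units
Ordering: D/Q × S = 55,750/279 × $32 = $6,394.27
Holding:  Q/2 × H = 279/2 × $46 = $6,417.00
Total = $6,394.27 + $6,417.00 = $12,811.27

$12,811.27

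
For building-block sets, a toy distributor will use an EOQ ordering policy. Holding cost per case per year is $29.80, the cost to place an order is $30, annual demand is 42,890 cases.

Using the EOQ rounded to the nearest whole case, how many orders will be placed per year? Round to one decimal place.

EOQ = √(2DS/H) = √(2 × 42,890 × 30 / 29.8)
    = √(86,355.70) ≈ 293.86 → Q = 294
N = D/Q = 42,890/294 ≈ 145.884 orders/yr

145.9 orders per year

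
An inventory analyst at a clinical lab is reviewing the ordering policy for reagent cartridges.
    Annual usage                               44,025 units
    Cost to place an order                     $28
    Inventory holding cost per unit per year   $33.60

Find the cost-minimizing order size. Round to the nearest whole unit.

271 units

Optimal lot size Q* = (2 × 44,025 × $28 / $33.6)^½ ≈ 270.88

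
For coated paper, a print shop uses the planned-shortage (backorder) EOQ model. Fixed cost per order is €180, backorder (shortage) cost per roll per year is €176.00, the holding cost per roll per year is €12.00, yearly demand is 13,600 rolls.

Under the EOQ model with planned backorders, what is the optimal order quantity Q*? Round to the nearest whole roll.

Q* = √(2DS/H) · √((H + b)/b)
   = √(2 × 13,600 × 180 / 12) · √((12 + 176) / 176)
   = 638.749 × 1.0335 ≈ 660.17

660 rolls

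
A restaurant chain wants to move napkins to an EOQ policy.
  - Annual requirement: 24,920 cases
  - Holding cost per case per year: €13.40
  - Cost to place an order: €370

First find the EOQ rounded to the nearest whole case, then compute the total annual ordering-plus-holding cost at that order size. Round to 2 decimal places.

€15,719.63

Q* = √(2·D·S / H) = √(2·24,920·370 / 13.4) = √1,376,179.1 ≈ 1,173.11 → Q = 1,173 cases
Ordering: D/Q × S = 24,920/1,173 × €370 = €7,860.53
Holding:  Q/2 × H = 1,173/2 × €13.4 = €7,859.10
Total = €7,860.53 + €7,859.10 = €15,719.63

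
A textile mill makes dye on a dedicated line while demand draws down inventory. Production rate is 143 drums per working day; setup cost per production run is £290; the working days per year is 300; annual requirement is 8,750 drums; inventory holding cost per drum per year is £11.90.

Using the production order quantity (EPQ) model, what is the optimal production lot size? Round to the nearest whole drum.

732 drums

d = 8,750/300 = 29.1667 drums/day;  effective holding cost H(1 − d/p) = 11.9·(1 − 29.1667/143) = 9.47284
Q* = √(2DS / H_eff) = √(2·8,750·290 / 9.47284) ≈ 731.94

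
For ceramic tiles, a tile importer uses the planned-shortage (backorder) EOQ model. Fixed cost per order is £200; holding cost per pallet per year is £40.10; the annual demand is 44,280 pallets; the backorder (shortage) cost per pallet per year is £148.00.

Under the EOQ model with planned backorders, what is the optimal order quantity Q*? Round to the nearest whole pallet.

749 pallets

Q* = √(2DS/H) · √((H + b)/b)
   = √(2 × 44,280 × 200 / 40.1) · √((40.1 + 148) / 148)
   = 664.602 × 1.1274 ≈ 749.25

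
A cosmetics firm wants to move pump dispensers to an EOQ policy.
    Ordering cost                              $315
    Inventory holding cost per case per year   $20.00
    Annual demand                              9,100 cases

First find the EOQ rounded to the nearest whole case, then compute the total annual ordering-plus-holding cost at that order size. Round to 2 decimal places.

2DS/H = 2·9,100·315/20 = 286,650.00
EOQ = √286,650.00 ≈ 535.40 → Q = 535 cases
Orders/yr = 9,100/535 = 17.009; ordering cost = 17.009 × $315 = $5,357.94
Average inventory = 535/2 = 267.5; holding cost = 267.5 × $20 = $5,350.00
Total = $5,357.94 + $5,350.00 = $10,707.94

$10,707.94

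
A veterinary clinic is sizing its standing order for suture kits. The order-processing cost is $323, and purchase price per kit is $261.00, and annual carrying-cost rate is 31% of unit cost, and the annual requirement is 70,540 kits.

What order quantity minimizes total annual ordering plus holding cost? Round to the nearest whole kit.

750 kits

Carrying cost H = $261 × 31% = $80.9100/kit/yr
Q* = √(2·D·S / H) = √(2·70,540·323 / 80.91) = √563,204.1 ≈ 750.47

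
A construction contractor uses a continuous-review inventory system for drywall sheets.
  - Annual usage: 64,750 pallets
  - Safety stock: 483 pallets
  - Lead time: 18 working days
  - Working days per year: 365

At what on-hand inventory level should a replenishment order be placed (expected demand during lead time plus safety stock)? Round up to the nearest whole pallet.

3,677 pallets

Daily demand d = 64,750 / 365 = 177.397 pallets/day
Demand during lead time = 177.397 × 18 = 3,193.15
Reorder point = 3,193.15 + 483 = 3,676.15 → round up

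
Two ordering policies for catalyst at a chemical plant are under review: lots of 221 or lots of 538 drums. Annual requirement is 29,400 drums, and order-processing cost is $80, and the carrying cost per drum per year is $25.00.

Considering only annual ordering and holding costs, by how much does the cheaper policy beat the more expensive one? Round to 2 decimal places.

$2,308.29

Annual cost at Q: ordering D·S/Q plus holding Q·H/2.
TC(221) = (29,400/221)×80 + (221/2)×25 = $13,405.03
TC(538) = (29,400/538)×80 + (538/2)×25 = $11,096.75
Lots of 538 are cheaper by $2,308.29.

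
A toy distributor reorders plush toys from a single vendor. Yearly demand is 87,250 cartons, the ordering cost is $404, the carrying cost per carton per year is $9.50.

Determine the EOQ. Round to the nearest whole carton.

2,724 cartons

Optimal lot size Q* = (2 × 87,250 × $404 / $9.5)^½ ≈ 2,724.12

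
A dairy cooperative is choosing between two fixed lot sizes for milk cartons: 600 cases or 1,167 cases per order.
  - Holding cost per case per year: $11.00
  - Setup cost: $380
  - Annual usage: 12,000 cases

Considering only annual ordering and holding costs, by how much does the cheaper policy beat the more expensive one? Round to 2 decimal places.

$574.04

TC(Q) = (D/Q)S + (Q/2)H
TC(600) = (12,000/600)×380 + (600/2)×11 = $10,900.00
TC(1,167) = (12,000/1,167)×380 + (1,167/2)×11 = $10,325.96
Cheaper: Q = 1,167.  Difference = $574.04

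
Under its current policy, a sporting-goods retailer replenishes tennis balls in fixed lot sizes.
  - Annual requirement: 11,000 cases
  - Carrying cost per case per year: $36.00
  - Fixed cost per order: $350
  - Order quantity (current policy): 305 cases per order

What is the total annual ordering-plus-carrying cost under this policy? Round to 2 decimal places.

Ordering: D/Q × S = 11,000/305 × $350 = $12,622.95
Holding:  Q/2 × H = 305/2 × $36 = $5,490.00
Total = $12,622.95 + $5,490.00 = $18,112.95

$18,112.95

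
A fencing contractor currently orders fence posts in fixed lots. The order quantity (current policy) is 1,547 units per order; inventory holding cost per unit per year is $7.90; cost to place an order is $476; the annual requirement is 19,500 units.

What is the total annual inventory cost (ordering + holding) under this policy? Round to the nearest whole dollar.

$12,111

Ordering: D/Q × S = 19,500/1,547 × $476 = $6,000.00
Holding:  Q/2 × H = 1,547/2 × $7.9 = $6,110.65
Total = $6,000.00 + $6,110.65 = $12,110.65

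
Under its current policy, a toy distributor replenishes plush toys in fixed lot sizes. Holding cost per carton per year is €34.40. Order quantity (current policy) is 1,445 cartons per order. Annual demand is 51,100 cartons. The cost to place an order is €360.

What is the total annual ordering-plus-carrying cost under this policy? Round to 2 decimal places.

Ordering: D/Q × S = 51,100/1,445 × €360 = €12,730.80
Holding:  Q/2 × H = 1,445/2 × €34.4 = €24,854.00
Total = €12,730.80 + €24,854.00 = €37,584.80

€37,584.80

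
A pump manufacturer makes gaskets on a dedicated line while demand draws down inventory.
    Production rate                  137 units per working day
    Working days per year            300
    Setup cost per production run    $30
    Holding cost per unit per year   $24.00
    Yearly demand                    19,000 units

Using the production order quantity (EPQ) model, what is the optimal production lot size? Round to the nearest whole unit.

Daily demand d = 19,000/300 = 63.333; p = 137; 1 − d/p = 0.53771
EPQ = √(2DS / (H(1 − d/p)))
    = √(2 × 19,000 × 30 / (24 × 0.53771)) ≈ 297.22

297 units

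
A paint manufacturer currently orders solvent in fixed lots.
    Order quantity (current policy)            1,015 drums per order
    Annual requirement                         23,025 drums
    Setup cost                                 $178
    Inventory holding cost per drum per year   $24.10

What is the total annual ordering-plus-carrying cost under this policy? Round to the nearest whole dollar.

$16,269

Annual ordering cost = (D/Q)·S = (23,025/1,015) × 178 = $4,037.88
Annual holding cost  = (Q/2)·H = (1,015/2) × 24.1 = $12,230.75
Total = $4,037.88 + $12,230.75 = $16,268.63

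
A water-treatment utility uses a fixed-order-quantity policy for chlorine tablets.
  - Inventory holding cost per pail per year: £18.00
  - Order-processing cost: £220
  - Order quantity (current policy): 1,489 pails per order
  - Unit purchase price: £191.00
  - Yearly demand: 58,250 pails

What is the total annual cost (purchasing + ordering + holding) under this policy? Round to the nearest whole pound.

Annual ordering cost = (D/Q)·S = (58,250/1,489) × 220 = £8,606.45
Annual holding cost  = (Q/2)·H = (1,489/2) × 18 = £13,401.00
Purchase cost = D·C = 58,250 × 191 = £11,125,750.00
Total = £8,606.45 + £13,401.00 + £11,125,750.00 = £11,147,757.45

£11,147,757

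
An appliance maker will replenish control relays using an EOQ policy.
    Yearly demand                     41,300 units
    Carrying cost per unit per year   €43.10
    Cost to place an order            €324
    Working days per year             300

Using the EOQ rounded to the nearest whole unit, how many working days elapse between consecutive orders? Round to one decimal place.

EOQ = √(2DS/H) = √(2 × 41,300 × 324 / 43.1)
    = √(620,937.35) ≈ 788.00 → Q = 788 units
T = Q/D × 300 days = 788/41,300 × 300 = 5.724 days

5.7 days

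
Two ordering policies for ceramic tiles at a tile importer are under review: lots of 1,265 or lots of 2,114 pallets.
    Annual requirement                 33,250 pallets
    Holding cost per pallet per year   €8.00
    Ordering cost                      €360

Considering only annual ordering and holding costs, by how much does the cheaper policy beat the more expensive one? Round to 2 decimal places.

Annual cost at Q: ordering D·S/Q plus holding Q·H/2.
TC(1,265) = (33,250/1,265)×360 + (1,265/2)×8 = €14,522.45
TC(2,114) = (33,250/2,114)×360 + (2,114/2)×8 = €14,118.25
Lots of 2,114 are cheaper by €404.20.

€404.20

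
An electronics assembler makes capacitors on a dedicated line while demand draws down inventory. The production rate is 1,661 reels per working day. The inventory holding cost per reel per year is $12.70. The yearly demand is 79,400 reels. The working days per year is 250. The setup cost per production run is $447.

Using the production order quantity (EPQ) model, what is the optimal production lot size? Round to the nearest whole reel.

d = 79,400/250 = 317.6000 reels/day;  effective holding cost H(1 − d/p) = 12.7·(1 − 317.6000/1661) = 10.27163
Q* = √(2DS / H_eff) = √(2·79,400·447 / 10.27163) ≈ 2,628.81

2,629 reels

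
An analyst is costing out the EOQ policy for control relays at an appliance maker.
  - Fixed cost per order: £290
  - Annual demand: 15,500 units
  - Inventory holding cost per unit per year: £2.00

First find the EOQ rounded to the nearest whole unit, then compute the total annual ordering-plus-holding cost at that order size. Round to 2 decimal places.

EOQ = √(2DS/H) = √(2 × 15,500 × 290 / 2)
    = √(4,495,000.00) ≈ 2,120.14 → Q = 2,120 units
Ordering: D/Q × S = 15,500/2,120 × £290 = £2,120.28
Holding:  Q/2 × H = 2,120/2 × £2 = £2,120.00
Total = £2,120.28 + £2,120.00 = £4,240.28

£4,240.28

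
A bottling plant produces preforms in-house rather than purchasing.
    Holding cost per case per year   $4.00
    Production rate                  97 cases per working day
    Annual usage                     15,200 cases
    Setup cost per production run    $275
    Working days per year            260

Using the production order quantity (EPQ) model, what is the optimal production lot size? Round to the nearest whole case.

2,294 cases

Daily demand d = 15,200/260 = 58.462; p = 97; 1 − d/p = 0.39730
EPQ = √(2DS / (H(1 − d/p)))
    = √(2 × 15,200 × 275 / (4 × 0.39730)) ≈ 2,293.57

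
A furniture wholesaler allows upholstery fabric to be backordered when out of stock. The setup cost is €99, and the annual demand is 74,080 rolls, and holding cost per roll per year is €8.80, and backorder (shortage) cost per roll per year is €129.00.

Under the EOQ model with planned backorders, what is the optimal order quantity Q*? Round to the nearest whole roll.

1,334 rolls

Q* = √(2DS/H) · √((H + b)/b)
   = √(2 × 74,080 × 99 / 8.8) · √((8.8 + 129) / 129)
   = 1,291.046 × 1.0335 ≈ 1,334.36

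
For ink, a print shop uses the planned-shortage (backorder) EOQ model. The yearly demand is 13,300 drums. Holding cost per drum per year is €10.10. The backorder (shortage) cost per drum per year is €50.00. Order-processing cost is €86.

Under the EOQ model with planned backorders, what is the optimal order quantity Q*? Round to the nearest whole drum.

522 drums

Basic EOQ = √(2·13,300·86/10.1) = 475.915
Backorder adjustment √((H+b)/b) = √((10.1+50)/50) = 1.0964
Q* = 475.915 × 1.0964 ≈ 521.77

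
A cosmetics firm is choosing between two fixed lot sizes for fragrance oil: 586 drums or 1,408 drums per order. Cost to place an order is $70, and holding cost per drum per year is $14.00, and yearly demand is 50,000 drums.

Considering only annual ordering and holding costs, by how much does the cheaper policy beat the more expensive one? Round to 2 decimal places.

For each Q, cost = (D/Q)·S + (Q/2)·H.
TC(586) = (50,000/586)×70 + (586/2)×14 = $10,074.70
TC(1,408) = (50,000/1,408)×70 + (1,408/2)×14 = $12,341.80
|ΔTC| = |$10,074.70 − $12,341.80| = $2,267.10

$2,267.10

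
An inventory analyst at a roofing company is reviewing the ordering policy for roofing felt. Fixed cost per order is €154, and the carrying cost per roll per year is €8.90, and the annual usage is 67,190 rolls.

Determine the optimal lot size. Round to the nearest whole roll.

1,525 rolls

2DS/H = 2·67,190·154/8.9 = 2,325,226.97
EOQ = √2,325,226.97 ≈ 1,524.87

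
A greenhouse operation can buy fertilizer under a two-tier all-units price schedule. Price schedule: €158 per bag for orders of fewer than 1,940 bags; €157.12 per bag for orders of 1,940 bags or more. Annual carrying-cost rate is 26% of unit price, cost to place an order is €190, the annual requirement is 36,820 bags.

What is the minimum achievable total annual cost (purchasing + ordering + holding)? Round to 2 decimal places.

H₁ = 26%×€158 = €41.0800;  H₂ = 26%×€157.12 = €40.8512
EOQ₁ = √(2×36,820×190/41.0800) = 583.60  (< 1,940, feasible at tier 1)
EOQ₂ = √(2×36,820×190/40.8512) = 585.24  (< 1,940 → use Q = 1,940 at tier-2 price)
TC(tier 1 (EOQ₁), Q≈583.6) = €5,841,534.46
TC(tier 2, Q≈1,940.0) = €5,828,390.15
Minimum at tier 2: €5,828,390.15

€5,828,390.15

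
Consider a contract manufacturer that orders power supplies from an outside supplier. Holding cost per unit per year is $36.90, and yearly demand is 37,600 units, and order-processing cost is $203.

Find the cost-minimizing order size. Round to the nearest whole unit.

Optimal lot size Q* = (2 × 37,600 × $203 / $36.9)^½ ≈ 643.20

643 units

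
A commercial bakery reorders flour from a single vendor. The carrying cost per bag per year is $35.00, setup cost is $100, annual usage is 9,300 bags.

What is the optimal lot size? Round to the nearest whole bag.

2DS/H = 2·9,300·100/35 = 53,142.86
EOQ = √53,142.86 ≈ 230.53

231 bags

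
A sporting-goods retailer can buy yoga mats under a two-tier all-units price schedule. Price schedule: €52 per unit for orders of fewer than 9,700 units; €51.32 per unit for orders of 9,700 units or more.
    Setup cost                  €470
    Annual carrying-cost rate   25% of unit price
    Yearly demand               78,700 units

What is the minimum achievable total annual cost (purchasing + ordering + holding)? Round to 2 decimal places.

€4,104,922.80

H₁ = 25%×€52 = €13.0000;  H₂ = 25%×€51.32 = €12.8300
EOQ₁ = √(2×78,700×470/13.0000) = 2,385.50  (< 9,700, feasible at tier 1)
EOQ₂ = √(2×78,700×470/12.8300) = 2,401.25  (< 9,700 → use Q = 9,700 at tier-2 price)
TC(tier 1 (EOQ₁), Q≈2,385.5) = €4,123,411.51
TC(tier 2, Q≈9,700.0) = €4,104,922.80
Minimum at tier 2: €4,104,922.80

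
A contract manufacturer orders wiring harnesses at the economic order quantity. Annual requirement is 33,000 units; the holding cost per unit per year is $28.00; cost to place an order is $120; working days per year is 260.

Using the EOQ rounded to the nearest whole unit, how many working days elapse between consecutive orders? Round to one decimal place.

Q* = √(2·D·S / H) = √(2·33,000·120 / 28) = √282,857.1 ≈ 531.84 → Q = 532 units
Days between orders = 260 / (D/Q) = 260 / 62.030 ≈ 4.192

4.2 days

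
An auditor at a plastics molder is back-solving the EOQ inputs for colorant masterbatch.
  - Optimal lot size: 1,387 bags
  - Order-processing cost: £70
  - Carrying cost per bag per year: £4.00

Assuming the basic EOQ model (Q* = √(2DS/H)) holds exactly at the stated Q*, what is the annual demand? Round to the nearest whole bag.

Since Q* = (2DS/H)^½, squaring gives Q*²·H = 2DS.
D = Q²H / (2S) = 1,387² × 4 / (2 × 70) = 54,964.83

54,965 bags per year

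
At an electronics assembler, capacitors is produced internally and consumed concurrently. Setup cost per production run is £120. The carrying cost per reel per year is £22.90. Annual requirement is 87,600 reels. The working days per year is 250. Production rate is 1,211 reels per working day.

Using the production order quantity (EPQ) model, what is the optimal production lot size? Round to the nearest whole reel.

d = 87,600/250 = 350.4000 reels/day;  effective holding cost H(1 − d/p) = 22.9·(1 − 350.4000/1211) = 16.27394
Q* = √(2DS / H_eff) = √(2·87,600·120 / 16.27394) ≈ 1,136.61

1,137 reels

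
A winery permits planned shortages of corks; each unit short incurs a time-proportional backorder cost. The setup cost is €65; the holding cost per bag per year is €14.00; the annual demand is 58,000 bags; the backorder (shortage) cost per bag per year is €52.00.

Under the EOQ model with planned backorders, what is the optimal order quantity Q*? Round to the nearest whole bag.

Q* = √(2DS/H) · √((H + b)/b)
   = √(2 × 58,000 × 65 / 14) · √((14 + 52) / 52)
   = 733.874 × 1.1266 ≈ 826.78

827 bags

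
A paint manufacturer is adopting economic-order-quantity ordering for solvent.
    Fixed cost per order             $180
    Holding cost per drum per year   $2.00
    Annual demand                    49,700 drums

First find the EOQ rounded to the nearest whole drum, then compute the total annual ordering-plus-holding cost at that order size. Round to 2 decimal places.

$5,981.97

2DS/H = 2·49,700·180/2 = 8,946,000.00
EOQ = √8,946,000.00 ≈ 2,990.99 → Q = 2,991 drums
Orders/yr = 49,700/2,991 = 16.617; ordering cost = 16.617 × $180 = $2,990.97
Average inventory = 2,991/2 = 1495.5; holding cost = 1495.5 × $2 = $2,991.00
Total = $2,990.97 + $2,991.00 = $5,981.97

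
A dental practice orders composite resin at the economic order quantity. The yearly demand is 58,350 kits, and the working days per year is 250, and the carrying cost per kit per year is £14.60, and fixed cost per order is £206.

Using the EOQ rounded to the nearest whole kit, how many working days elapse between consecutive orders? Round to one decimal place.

2DS/H = 2·58,350·206/14.6 = 1,646,589.04
EOQ = √1,646,589.04 ≈ 1,283.19 → Q = 1,283 kits
T = Q/D × 250 days = 1,283/58,350 × 250 = 5.497 days

5.5 days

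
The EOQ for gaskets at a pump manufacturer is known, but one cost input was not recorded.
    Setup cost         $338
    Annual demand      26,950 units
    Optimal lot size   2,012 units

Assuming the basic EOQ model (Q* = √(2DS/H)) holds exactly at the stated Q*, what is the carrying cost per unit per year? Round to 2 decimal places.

$4.50

EOQ relation: Q² = 2DS/H, so rearrange for the unknown.
H = 2DS / Q² = 2 × 26,950 × 338 / 2,012² = 4.5004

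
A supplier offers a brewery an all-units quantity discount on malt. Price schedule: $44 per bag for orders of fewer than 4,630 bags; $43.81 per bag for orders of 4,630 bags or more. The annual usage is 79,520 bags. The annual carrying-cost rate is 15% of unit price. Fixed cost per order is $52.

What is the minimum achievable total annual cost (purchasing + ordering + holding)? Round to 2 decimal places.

$3,499,877.32

H₁ = 15%×$44 = $6.6000;  H₂ = 15%×$43.81 = $6.5715
EOQ₁ = √(2×79,520×52/6.6000) = 1,119.39  (< 4,630, feasible at tier 1)
EOQ₂ = √(2×79,520×52/6.5715) = 1,121.82  (< 4,630 → use Q = 4,630 at tier-2 price)
TC(tier 1 (EOQ₁), Q≈1,119.4) = $3,506,268.00
TC(tier 2, Q≈4,630.0) = $3,499,877.32
Minimum at tier 2: $3,499,877.32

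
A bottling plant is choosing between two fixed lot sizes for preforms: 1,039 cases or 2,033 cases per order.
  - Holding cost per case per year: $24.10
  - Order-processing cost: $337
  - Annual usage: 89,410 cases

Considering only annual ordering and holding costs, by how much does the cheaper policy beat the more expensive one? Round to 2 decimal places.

TC(Q) = (D/Q)S + (Q/2)H
TC(1,039) = (89,410/1,039)×337 + (1,039/2)×24.1 = $41,520.11
TC(2,033) = (89,410/2,033)×337 + (2,033/2)×24.1 = $39,318.69
Lots of 2,033 are cheaper by $2,201.43.

$2,201.43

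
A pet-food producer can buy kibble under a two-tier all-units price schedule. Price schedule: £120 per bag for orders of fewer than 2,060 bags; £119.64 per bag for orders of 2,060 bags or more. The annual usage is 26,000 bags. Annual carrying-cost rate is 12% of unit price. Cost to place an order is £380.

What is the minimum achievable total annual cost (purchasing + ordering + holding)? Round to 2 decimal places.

£3,130,223.62

H₁ = 12%×£120 = £14.4000;  H₂ = 12%×£119.64 = £14.3568
EOQ₁ = √(2×26,000×380/14.4000) = 1,171.42  (< 2,060, feasible at tier 1)
EOQ₂ = √(2×26,000×380/14.3568) = 1,173.18  (< 2,060 → use Q = 2,060 at tier-2 price)
TC(tier 1 (EOQ₁), Q≈1,171.4) = £3,136,868.43
TC(tier 2, Q≈2,060.0) = £3,130,223.62
Minimum at tier 2: £3,130,223.62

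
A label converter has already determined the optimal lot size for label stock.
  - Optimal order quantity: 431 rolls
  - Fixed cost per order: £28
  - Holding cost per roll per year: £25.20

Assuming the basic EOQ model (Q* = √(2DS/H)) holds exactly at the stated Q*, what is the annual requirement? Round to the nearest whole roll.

83,592 rolls per year

Since Q* = (2DS/H)^½, squaring gives Q*²·H = 2DS.
D = Q²H / (2S) = 431² × 25.2 / (2 × 28) = 83,592.45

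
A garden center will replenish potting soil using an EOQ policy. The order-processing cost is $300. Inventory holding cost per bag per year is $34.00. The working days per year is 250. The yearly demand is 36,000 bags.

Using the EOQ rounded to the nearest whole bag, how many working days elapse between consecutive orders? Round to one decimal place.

5.5 days

Optimal lot size Q* = (2 × 36,000 × $300 / $34)^½ ≈ 797.05 → Q = 797 bags
Cycle time = (working days × Q)/D = (250 × 797) / 36,000 = 5.535 days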